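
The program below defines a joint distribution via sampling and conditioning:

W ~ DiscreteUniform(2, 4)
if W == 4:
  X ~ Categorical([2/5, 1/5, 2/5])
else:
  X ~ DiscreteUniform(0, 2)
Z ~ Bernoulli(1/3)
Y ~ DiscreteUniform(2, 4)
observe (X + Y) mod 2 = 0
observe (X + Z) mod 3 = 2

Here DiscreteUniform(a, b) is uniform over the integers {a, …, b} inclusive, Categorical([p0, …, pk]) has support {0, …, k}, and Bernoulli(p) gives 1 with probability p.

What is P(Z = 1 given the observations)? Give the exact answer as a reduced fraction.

Enumerate traces; 9 have nonzero weight after conditioning:
  (W=2, X=1, Z=1, Y=3) weight 1/81
  (W=2, X=2, Z=0, Y=2) weight 2/81
  (W=2, X=2, Z=0, Y=4) weight 2/81
  (W=3, X=1, Z=1, Y=3) weight 1/81
  (W=3, X=2, Z=0, Y=2) weight 2/81
  (W=3, X=2, Z=0, Y=4) weight 2/81
  (W=4, X=1, Z=1, Y=3) weight 1/135
  (W=4, X=2, Z=0, Y=2) weight 4/135
  … 1 more
Group by Z:
  weight(Z=0) = 64/405
  weight(Z=1) = 13/405
Total weight = 64/405 + 13/405 = 77/405
P(Z=0 | obs) = 64/405 / 77/405 = 64/77
P(Z=1 | obs) = 13/405 / 77/405 = 13/77

P(Z = 1 | obs) = 13/77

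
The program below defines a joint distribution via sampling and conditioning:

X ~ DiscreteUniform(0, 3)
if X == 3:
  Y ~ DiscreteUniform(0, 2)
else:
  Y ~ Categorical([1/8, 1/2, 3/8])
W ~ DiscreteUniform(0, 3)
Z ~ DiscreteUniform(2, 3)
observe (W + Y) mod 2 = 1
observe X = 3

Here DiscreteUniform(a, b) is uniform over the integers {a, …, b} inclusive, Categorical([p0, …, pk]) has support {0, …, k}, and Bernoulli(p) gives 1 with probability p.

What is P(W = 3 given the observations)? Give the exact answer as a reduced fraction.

Enumerate traces; 12 have nonzero weight after conditioning:
  (X=3, Y=0, W=1, Z=2) weight 1/96
  (X=3, Y=0, W=1, Z=3) weight 1/96
  (X=3, Y=0, W=3, Z=2) weight 1/96
  (X=3, Y=0, W=3, Z=3) weight 1/96
  (X=3, Y=1, W=0, Z=2) weight 1/96
  (X=3, Y=1, W=0, Z=3) weight 1/96
  (X=3, Y=1, W=2, Z=2) weight 1/96
  (X=3, Y=1, W=2, Z=3) weight 1/96
  … 4 more
Group by W:
  weight(W=0) = 1/48
  weight(W=1) = 1/24
  weight(W=2) = 1/48
  weight(W=3) = 1/24
Total weight = 1/48 + 1/24 + 1/48 + 1/24 = 1/8
P(W=0 | obs) = 1/48 / 1/8 = 1/6
P(W=1 | obs) = 1/24 / 1/8 = 1/3
P(W=2 | obs) = 1/48 / 1/8 = 1/6
P(W=3 | obs) = 1/24 / 1/8 = 1/3

P(W = 3 | obs) = 1/3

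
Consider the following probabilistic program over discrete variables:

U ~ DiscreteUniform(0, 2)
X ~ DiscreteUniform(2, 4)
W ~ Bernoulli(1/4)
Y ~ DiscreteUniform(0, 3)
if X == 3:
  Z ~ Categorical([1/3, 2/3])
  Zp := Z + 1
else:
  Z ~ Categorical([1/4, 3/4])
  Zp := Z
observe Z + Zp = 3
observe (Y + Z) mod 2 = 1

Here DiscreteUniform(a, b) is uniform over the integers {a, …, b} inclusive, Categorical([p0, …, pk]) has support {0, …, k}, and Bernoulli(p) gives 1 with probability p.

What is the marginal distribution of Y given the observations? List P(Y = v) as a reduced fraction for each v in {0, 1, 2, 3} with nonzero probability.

Enumerate traces; 12 have nonzero weight after conditioning:
  (U=0, X=3, W=0, Y=0, Z=1) weight 1/72
  (U=0, X=3, W=0, Y=2, Z=1) weight 1/72
  (U=0, X=3, W=1, Y=0, Z=1) weight 1/216
  (U=0, X=3, W=1, Y=2, Z=1) weight 1/216
  (U=1, X=3, W=0, Y=0, Z=1) weight 1/72
  (U=1, X=3, W=0, Y=2, Z=1) weight 1/72
  (U=1, X=3, W=1, Y=0, Z=1) weight 1/216
  (U=1, X=3, W=1, Y=2, Z=1) weight 1/216
  … 4 more
Group by Y:
  weight(Y=0) = 1/18
  weight(Y=2) = 1/18
Total weight = 1/18 + 1/18 = 1/9
P(Y=0 | obs) = 1/18 / 1/9 = 1/2
P(Y=2 | obs) = 1/18 / 1/9 = 1/2

P(Y=0) = 1/2, P(Y=2) = 1/2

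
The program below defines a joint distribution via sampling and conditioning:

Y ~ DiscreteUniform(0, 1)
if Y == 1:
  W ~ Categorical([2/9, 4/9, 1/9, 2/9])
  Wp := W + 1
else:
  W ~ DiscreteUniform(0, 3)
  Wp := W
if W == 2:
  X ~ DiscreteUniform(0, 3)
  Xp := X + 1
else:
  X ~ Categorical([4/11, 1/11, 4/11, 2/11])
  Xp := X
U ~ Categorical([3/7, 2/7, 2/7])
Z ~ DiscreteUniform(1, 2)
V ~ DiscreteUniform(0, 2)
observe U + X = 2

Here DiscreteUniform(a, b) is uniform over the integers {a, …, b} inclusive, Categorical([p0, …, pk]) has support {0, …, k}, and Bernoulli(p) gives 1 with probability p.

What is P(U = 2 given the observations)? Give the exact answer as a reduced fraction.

P(U = 2 | obs) = 2174/6193

Enumerate traces; 144 have nonzero weight after conditioning:
  (Y=0, W=0, X=0, U=2, Z=1, V=0) weight 1/462
  (Y=0, W=0, X=0, U=2, Z=1, V=1) weight 1/462
  (Y=0, W=0, X=0, U=2, Z=1, V=2) weight 1/462
  (Y=0, W=0, X=0, U=2, Z=2, V=0) weight 1/462
  (Y=0, W=0, X=0, U=2, Z=2, V=1) weight 1/462
  (Y=0, W=0, X=0, U=2, Z=2, V=2) weight 1/462
  (Y=0, W=0, X=1, U=1, Z=1, V=0) weight 1/1848
  (Y=0, W=0, X=1, U=1, Z=1, V=1) weight 1/1848
  (Y=0, W=0, X=2, U=0, Z=1, V=0) weight 1/308
  … 135 more
Group by U:
  weight(U=0) = 1087/7392
  weight(U=1) = 379/11088
  weight(U=2) = 1087/11088
Total weight = 1087/7392 + 379/11088 + 1087/11088 = 563/2016
P(U=0 | obs) = 1087/7392 / 563/2016 = 3261/6193
P(U=1 | obs) = 379/11088 / 563/2016 = 758/6193
P(U=2 | obs) = 1087/11088 / 563/2016 = 2174/6193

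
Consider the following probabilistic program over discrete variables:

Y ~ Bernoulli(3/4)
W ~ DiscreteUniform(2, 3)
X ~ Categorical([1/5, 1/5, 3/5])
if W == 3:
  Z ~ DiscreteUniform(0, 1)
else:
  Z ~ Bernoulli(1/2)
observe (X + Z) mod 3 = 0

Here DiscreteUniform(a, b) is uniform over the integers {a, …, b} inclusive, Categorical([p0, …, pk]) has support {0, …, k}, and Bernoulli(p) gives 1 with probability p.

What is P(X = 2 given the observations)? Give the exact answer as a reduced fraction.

P(X = 2 | obs) = 3/4

Enumerate traces; 8 have nonzero weight after conditioning:
  (Y=0, W=2, X=0, Z=0) weight 1/80
  (Y=0, W=2, X=2, Z=1) weight 3/80
  (Y=0, W=3, X=0, Z=0) weight 1/80
  (Y=0, W=3, X=2, Z=1) weight 3/80
  (Y=1, W=2, X=0, Z=0) weight 3/80
  (Y=1, W=2, X=2, Z=1) weight 9/80
  (Y=1, W=3, X=0, Z=0) weight 3/80
  (Y=1, W=3, X=2, Z=1) weight 9/80
Group by X:
  weight(X=0) = 1/10
  weight(X=2) = 3/10
Total weight = 1/10 + 3/10 = 2/5
P(X=0 | obs) = 1/10 / 2/5 = 1/4
P(X=2 | obs) = 3/10 / 2/5 = 3/4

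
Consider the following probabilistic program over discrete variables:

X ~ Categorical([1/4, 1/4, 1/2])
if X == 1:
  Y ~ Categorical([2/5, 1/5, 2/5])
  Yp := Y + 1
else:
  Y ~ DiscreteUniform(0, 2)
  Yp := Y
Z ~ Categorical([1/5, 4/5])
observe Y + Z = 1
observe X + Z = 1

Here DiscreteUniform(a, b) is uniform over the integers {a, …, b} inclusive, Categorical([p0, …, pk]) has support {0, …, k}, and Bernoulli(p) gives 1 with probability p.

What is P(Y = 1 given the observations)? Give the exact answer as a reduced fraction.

Enumerate traces; 2 have nonzero weight after conditioning:
  (X=0, Y=0, Z=1) weight 1/15
  (X=1, Y=1, Z=0) weight 1/100
Group by Y:
  weight(Y=0) = 1/15
  weight(Y=1) = 1/100
Total weight = 1/15 + 1/100 = 23/300
P(Y=0 | obs) = 1/15 / 23/300 = 20/23
P(Y=1 | obs) = 1/100 / 23/300 = 3/23

P(Y = 1 | obs) = 3/23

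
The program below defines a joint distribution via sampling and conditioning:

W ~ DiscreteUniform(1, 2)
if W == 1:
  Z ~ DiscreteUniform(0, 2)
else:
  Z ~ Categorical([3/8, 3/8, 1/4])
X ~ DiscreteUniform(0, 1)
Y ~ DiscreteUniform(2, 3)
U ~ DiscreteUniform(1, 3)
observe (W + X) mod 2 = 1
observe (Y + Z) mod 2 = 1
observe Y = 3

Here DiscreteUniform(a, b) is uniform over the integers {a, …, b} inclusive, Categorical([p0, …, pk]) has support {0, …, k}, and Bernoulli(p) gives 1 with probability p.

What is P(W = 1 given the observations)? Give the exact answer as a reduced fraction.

Enumerate traces; 12 have nonzero weight after conditioning:
  (W=1, Z=0, X=0, Y=3, U=1) weight 1/72
  (W=1, Z=0, X=0, Y=3, U=2) weight 1/72
  (W=1, Z=0, X=0, Y=3, U=3) weight 1/72
  (W=1, Z=2, X=0, Y=3, U=1) weight 1/72
  (W=1, Z=2, X=0, Y=3, U=2) weight 1/72
  (W=1, Z=2, X=0, Y=3, U=3) weight 1/72
  (W=2, Z=0, X=1, Y=3, U=1) weight 1/64
  (W=2, Z=0, X=1, Y=3, U=2) weight 1/64
  … 4 more
Group by W:
  weight(W=1) = 1/12
  weight(W=2) = 5/64
Total weight = 1/12 + 5/64 = 31/192
P(W=1 | obs) = 1/12 / 31/192 = 16/31
P(W=2 | obs) = 5/64 / 31/192 = 15/31

P(W = 1 | obs) = 16/31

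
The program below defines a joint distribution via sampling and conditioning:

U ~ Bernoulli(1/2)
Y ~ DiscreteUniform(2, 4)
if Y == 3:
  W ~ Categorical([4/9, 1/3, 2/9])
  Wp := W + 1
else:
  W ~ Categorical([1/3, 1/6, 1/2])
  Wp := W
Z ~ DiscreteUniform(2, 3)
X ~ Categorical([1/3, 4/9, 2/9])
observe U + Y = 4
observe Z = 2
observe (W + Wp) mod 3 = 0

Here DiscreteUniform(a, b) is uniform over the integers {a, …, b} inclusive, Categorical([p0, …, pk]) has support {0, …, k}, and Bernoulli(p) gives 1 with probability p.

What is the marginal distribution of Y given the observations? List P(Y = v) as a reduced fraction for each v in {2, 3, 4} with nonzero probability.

Enumerate traces; 6 have nonzero weight after conditioning:
  (U=0, Y=4, W=0, Z=2, X=0) weight 1/108
  (U=0, Y=4, W=0, Z=2, X=1) weight 1/81
  (U=0, Y=4, W=0, Z=2, X=2) weight 1/162
  (U=1, Y=3, W=1, Z=2, X=0) weight 1/108
  (U=1, Y=3, W=1, Z=2, X=1) weight 1/81
  (U=1, Y=3, W=1, Z=2, X=2) weight 1/162
Group by Y:
  weight(Y=3) = 1/36
  weight(Y=4) = 1/36
Total weight = 1/36 + 1/36 = 1/18
P(Y=3 | obs) = 1/36 / 1/18 = 1/2
P(Y=4 | obs) = 1/36 / 1/18 = 1/2

P(Y=3) = 1/2, P(Y=4) = 1/2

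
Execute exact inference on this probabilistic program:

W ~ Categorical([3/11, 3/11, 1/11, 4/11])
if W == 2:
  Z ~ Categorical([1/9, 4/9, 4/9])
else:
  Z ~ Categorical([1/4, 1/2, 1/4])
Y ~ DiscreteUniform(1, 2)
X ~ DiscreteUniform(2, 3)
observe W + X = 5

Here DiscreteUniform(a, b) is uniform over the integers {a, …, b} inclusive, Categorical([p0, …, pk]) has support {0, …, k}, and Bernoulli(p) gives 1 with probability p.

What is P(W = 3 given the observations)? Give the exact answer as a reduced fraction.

Enumerate traces; 12 have nonzero weight after conditioning:
  (W=2, Z=0, Y=1, X=3) weight 1/396
  (W=2, Z=0, Y=2, X=3) weight 1/396
  (W=2, Z=1, Y=1, X=3) weight 1/99
  (W=2, Z=1, Y=2, X=3) weight 1/99
  (W=2, Z=2, Y=1, X=3) weight 1/99
  (W=2, Z=2, Y=2, X=3) weight 1/99
  (W=3, Z=0, Y=1, X=2) weight 1/44
  (W=3, Z=0, Y=2, X=2) weight 1/44
  … 4 more
Group by W:
  weight(W=2) = 1/22
  weight(W=3) = 2/11
Total weight = 1/22 + 2/11 = 5/22
P(W=2 | obs) = 1/22 / 5/22 = 1/5
P(W=3 | obs) = 2/11 / 5/22 = 4/5

P(W = 3 | obs) = 4/5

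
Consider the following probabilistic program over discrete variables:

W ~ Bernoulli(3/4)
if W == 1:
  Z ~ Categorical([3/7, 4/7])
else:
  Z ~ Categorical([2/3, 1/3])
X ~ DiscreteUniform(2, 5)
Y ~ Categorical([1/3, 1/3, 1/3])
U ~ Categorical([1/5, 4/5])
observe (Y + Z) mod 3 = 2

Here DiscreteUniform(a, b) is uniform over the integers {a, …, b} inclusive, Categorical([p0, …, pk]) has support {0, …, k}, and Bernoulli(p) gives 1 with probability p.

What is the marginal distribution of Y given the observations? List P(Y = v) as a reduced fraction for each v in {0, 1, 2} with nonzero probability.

P(Y=1) = 43/84, P(Y=2) = 41/84

Enumerate traces; 32 have nonzero weight after conditioning:
  (W=0, Z=0, X=2, Y=2, U=0) weight 1/360
  (W=0, Z=0, X=2, Y=2, U=1) weight 1/90
  (W=0, Z=0, X=3, Y=2, U=0) weight 1/360
  (W=0, Z=0, X=3, Y=2, U=1) weight 1/90
  (W=0, Z=0, X=4, Y=2, U=0) weight 1/360
  (W=0, Z=0, X=4, Y=2, U=1) weight 1/90
  (W=0, Z=0, X=5, Y=2, U=0) weight 1/360
  (W=0, Z=0, X=5, Y=2, U=1) weight 1/90
  (W=0, Z=1, X=2, Y=1, U=0) weight 1/720
  … 23 more
Group by Y:
  weight(Y=1) = 43/252
  weight(Y=2) = 41/252
Total weight = 43/252 + 41/252 = 1/3
P(Y=1 | obs) = 43/252 / 1/3 = 43/84
P(Y=2 | obs) = 41/252 / 1/3 = 41/84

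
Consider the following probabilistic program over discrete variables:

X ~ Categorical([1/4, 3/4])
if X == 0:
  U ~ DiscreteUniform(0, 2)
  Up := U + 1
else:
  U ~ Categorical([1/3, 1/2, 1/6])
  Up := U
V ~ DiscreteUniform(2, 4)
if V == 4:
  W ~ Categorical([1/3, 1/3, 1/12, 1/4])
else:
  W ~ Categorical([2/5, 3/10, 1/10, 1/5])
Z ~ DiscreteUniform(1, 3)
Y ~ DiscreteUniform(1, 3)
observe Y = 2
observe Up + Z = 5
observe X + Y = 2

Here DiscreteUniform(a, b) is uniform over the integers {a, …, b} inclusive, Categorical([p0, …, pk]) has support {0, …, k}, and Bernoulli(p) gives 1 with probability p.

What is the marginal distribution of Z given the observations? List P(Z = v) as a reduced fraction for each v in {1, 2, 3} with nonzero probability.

P(Z=2) = 1/2, P(Z=3) = 1/2

Enumerate traces; 24 have nonzero weight after conditioning:
  (X=0, U=1, V=2, W=0, Z=3, Y=2) weight 1/810
  (X=0, U=1, V=2, W=1, Z=3, Y=2) weight 1/1080
  (X=0, U=1, V=2, W=2, Z=3, Y=2) weight 1/3240
  (X=0, U=1, V=2, W=3, Z=3, Y=2) weight 1/1620
  (X=0, U=1, V=3, W=0, Z=3, Y=2) weight 1/810
  (X=0, U=1, V=3, W=1, Z=3, Y=2) weight 1/1080
  (X=0, U=1, V=3, W=2, Z=3, Y=2) weight 1/3240
  (X=0, U=1, V=3, W=3, Z=3, Y=2) weight 1/1620
  (X=0, U=2, V=2, W=0, Z=2, Y=2) weight 1/810
  … 15 more
Group by Z:
  weight(Z=2) = 1/108
  weight(Z=3) = 1/108
Total weight = 1/108 + 1/108 = 1/54
P(Z=2 | obs) = 1/108 / 1/54 = 1/2
P(Z=3 | obs) = 1/108 / 1/54 = 1/2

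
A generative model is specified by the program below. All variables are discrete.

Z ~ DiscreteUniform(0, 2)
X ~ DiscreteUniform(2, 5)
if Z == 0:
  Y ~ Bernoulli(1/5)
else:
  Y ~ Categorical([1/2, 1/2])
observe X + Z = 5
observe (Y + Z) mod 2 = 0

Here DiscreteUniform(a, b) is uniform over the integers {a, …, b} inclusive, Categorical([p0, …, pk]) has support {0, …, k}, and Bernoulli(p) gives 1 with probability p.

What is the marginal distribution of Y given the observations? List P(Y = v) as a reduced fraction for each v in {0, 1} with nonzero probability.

P(Y=0) = 13/18, P(Y=1) = 5/18

Enumerate traces; 3 have nonzero weight after conditioning:
  (Z=0, X=5, Y=0) weight 1/15
  (Z=1, X=4, Y=1) weight 1/24
  (Z=2, X=3, Y=0) weight 1/24
Group by Y:
  weight(Y=0) = 13/120
  weight(Y=1) = 1/24
Total weight = 13/120 + 1/24 = 3/20
P(Y=0 | obs) = 13/120 / 3/20 = 13/18
P(Y=1 | obs) = 1/24 / 3/20 = 5/18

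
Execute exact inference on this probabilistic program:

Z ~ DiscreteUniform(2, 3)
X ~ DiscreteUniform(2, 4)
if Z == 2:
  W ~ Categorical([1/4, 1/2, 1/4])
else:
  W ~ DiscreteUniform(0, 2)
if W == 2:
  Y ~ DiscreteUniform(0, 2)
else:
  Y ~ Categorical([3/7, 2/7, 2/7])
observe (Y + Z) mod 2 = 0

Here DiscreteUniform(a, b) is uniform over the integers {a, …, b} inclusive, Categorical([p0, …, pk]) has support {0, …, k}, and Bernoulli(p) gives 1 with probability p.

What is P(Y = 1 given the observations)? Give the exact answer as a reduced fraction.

P(Y = 1 | obs) = 76/253

Enumerate traces; 27 have nonzero weight after conditioning:
  (Z=2, X=2, W=0, Y=0) weight 1/56
  (Z=2, X=2, W=0, Y=2) weight 1/84
  (Z=2, X=2, W=1, Y=0) weight 1/28
  (Z=2, X=2, W=1, Y=2) weight 1/42
  (Z=2, X=2, W=2, Y=0) weight 1/72
  (Z=2, X=2, W=2, Y=2) weight 1/72
  (Z=2, X=3, W=0, Y=0) weight 1/56
  (Z=2, X=3, W=0, Y=2) weight 1/84
  (Z=3, X=2, W=0, Y=1) weight 1/63
  … 18 more
Group by Y:
  weight(Y=0) = 17/84
  weight(Y=1) = 19/126
  weight(Y=2) = 25/168
Total weight = 17/84 + 19/126 + 25/168 = 253/504
P(Y=0 | obs) = 17/84 / 253/504 = 102/253
P(Y=1 | obs) = 19/126 / 253/504 = 76/253
P(Y=2 | obs) = 25/168 / 253/504 = 75/253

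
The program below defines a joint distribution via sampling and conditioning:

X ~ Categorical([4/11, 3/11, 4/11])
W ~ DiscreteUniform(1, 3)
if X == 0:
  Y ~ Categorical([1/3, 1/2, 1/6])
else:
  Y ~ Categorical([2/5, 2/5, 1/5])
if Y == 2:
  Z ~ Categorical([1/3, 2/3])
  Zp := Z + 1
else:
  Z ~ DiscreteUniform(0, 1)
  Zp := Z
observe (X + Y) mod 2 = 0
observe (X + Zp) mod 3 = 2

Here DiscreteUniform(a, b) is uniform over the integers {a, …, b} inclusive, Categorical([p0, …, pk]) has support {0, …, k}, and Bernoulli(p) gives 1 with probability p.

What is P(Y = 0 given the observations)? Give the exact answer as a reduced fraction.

Enumerate traces; 9 have nonzero weight after conditioning:
  (X=0, W=1, Y=2, Z=1) weight 4/297
  (X=0, W=2, Y=2, Z=1) weight 4/297
  (X=0, W=3, Y=2, Z=1) weight 4/297
  (X=1, W=1, Y=1, Z=1) weight 1/55
  (X=1, W=2, Y=1, Z=1) weight 1/55
  (X=1, W=3, Y=1, Z=1) weight 1/55
  (X=2, W=1, Y=0, Z=0) weight 4/165
  (X=2, W=2, Y=0, Z=0) weight 4/165
  … 1 more
Group by Y:
  weight(Y=0) = 4/55
  weight(Y=1) = 3/55
  weight(Y=2) = 4/99
Total weight = 4/55 + 3/55 + 4/99 = 83/495
P(Y=0 | obs) = 4/55 / 83/495 = 36/83
P(Y=1 | obs) = 3/55 / 83/495 = 27/83
P(Y=2 | obs) = 4/99 / 83/495 = 20/83

P(Y = 0 | obs) = 36/83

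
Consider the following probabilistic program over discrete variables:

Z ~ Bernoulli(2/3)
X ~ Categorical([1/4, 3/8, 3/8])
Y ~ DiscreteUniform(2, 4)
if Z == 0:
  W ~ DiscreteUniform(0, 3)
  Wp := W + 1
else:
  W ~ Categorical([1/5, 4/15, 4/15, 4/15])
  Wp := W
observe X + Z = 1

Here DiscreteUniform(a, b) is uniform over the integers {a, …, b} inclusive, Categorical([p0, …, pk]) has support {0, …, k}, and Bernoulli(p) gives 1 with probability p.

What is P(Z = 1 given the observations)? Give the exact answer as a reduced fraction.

Enumerate traces; 24 have nonzero weight after conditioning:
  (Z=0, X=1, Y=2, W=0) weight 1/96
  (Z=0, X=1, Y=2, W=1) weight 1/96
  (Z=0, X=1, Y=2, W=2) weight 1/96
  (Z=0, X=1, Y=2, W=3) weight 1/96
  (Z=0, X=1, Y=3, W=0) weight 1/96
  (Z=0, X=1, Y=3, W=1) weight 1/96
  (Z=0, X=1, Y=3, W=2) weight 1/96
  (Z=0, X=1, Y=3, W=3) weight 1/96
  (Z=1, X=0, Y=2, W=0) weight 1/90
  … 15 more
Group by Z:
  weight(Z=0) = 1/8
  weight(Z=1) = 1/6
Total weight = 1/8 + 1/6 = 7/24
P(Z=0 | obs) = 1/8 / 7/24 = 3/7
P(Z=1 | obs) = 1/6 / 7/24 = 4/7

P(Z = 1 | obs) = 4/7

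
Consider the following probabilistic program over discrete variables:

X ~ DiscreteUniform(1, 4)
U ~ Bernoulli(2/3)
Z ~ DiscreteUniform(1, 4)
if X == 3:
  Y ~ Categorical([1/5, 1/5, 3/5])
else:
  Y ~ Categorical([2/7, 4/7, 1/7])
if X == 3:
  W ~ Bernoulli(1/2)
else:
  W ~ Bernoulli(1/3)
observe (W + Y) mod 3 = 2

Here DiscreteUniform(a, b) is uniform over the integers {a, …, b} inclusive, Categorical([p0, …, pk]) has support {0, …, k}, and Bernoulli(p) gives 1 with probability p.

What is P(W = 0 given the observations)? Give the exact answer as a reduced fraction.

P(W = 0 | obs) = 41/88

Enumerate traces; 64 have nonzero weight after conditioning:
  (X=1, U=0, Z=1, Y=1, W=1) weight 1/252
  (X=1, U=0, Z=1, Y=2, W=0) weight 1/504
  (X=1, U=0, Z=2, Y=1, W=1) weight 1/252
  (X=1, U=0, Z=2, Y=2, W=0) weight 1/504
  (X=1, U=0, Z=3, Y=1, W=1) weight 1/252
  (X=1, U=0, Z=3, Y=2, W=0) weight 1/504
  (X=1, U=0, Z=4, Y=1, W=1) weight 1/252
  (X=1, U=0, Z=4, Y=2, W=0) weight 1/504
  … 56 more
Group by W:
  weight(W=0) = 41/280
  weight(W=1) = 47/280
Total weight = 41/280 + 47/280 = 11/35
P(W=0 | obs) = 41/280 / 11/35 = 41/88
P(W=1 | obs) = 47/280 / 11/35 = 47/88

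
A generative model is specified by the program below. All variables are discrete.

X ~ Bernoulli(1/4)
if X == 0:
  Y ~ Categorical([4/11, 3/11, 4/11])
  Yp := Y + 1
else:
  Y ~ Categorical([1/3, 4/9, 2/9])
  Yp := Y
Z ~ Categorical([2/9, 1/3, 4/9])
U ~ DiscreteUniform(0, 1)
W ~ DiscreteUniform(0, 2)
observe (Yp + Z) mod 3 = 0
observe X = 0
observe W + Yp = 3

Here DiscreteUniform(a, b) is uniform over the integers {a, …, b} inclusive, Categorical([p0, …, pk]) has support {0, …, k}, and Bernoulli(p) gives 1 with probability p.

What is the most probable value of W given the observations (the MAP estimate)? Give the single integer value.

argmax_v P(W = v | obs) = 2

Enumerate traces; 6 have nonzero weight after conditioning:
  (X=0, Y=0, Z=2, U=0, W=2) weight 2/99
  (X=0, Y=0, Z=2, U=1, W=2) weight 2/99
  (X=0, Y=1, Z=1, U=0, W=1) weight 1/88
  (X=0, Y=1, Z=1, U=1, W=1) weight 1/88
  (X=0, Y=2, Z=0, U=0, W=0) weight 1/99
  (X=0, Y=2, Z=0, U=1, W=0) weight 1/99
Group by W:
  weight(W=0) = 2/99
  weight(W=1) = 1/44
  weight(W=2) = 4/99
Total weight = 2/99 + 1/44 + 4/99 = 1/12
P(W=0 | obs) = 2/99 / 1/12 = 8/33
P(W=1 | obs) = 1/44 / 1/12 = 3/11
P(W=2 | obs) = 4/99 / 1/12 = 16/33
argmax = 2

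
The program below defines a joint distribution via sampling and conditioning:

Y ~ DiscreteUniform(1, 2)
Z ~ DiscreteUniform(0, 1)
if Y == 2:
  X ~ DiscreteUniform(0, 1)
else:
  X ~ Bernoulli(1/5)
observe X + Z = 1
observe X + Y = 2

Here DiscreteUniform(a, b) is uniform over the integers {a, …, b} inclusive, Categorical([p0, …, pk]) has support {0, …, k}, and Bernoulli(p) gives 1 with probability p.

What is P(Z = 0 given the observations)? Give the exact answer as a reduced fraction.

Enumerate traces; 2 have nonzero weight after conditioning:
  (Y=1, Z=0, X=1) weight 1/20
  (Y=2, Z=1, X=0) weight 1/8
Group by Z:
  weight(Z=0) = 1/20
  weight(Z=1) = 1/8
Total weight = 1/20 + 1/8 = 7/40
P(Z=0 | obs) = 1/20 / 7/40 = 2/7
P(Z=1 | obs) = 1/8 / 7/40 = 5/7

P(Z = 0 | obs) = 2/7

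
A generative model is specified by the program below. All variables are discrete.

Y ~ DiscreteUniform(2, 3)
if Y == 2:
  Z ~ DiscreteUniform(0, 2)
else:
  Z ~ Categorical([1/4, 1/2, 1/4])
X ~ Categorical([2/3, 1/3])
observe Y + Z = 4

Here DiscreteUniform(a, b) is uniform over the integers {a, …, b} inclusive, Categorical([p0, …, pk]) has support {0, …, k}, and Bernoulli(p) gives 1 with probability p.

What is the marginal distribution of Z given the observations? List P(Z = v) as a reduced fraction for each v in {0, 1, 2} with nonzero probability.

P(Z=1) = 3/5, P(Z=2) = 2/5

Enumerate traces; 4 have nonzero weight after conditioning:
  (Y=2, Z=2, X=0) weight 1/9
  (Y=2, Z=2, X=1) weight 1/18
  (Y=3, Z=1, X=0) weight 1/6
  (Y=3, Z=1, X=1) weight 1/12
Group by Z:
  weight(Z=1) = 1/4
  weight(Z=2) = 1/6
Total weight = 1/4 + 1/6 = 5/12
P(Z=1 | obs) = 1/4 / 5/12 = 3/5
P(Z=2 | obs) = 1/6 / 5/12 = 2/5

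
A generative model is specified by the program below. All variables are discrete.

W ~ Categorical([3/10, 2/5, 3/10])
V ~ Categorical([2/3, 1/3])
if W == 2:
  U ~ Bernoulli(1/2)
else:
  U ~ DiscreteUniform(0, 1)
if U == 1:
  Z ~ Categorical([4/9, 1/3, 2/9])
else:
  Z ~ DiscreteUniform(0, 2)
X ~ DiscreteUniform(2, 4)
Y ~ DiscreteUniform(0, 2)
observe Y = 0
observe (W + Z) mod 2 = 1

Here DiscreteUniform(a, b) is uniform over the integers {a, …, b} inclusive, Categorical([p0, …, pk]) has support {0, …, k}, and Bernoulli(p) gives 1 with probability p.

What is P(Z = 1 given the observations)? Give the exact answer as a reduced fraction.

P(Z = 1 | obs) = 3/7

Enumerate traces; 48 have nonzero weight after conditioning:
  (W=0, V=0, U=0, Z=1, X=2, Y=0) weight 1/270
  (W=0, V=0, U=0, Z=1, X=3, Y=0) weight 1/270
  (W=0, V=0, U=0, Z=1, X=4, Y=0) weight 1/270
  (W=0, V=0, U=1, Z=1, X=2, Y=0) weight 1/270
  (W=0, V=0, U=1, Z=1, X=3, Y=0) weight 1/270
  (W=0, V=0, U=1, Z=1, X=4, Y=0) weight 1/270
  (W=0, V=1, U=0, Z=1, X=2, Y=0) weight 1/540
  (W=0, V=1, U=0, Z=1, X=3, Y=0) weight 1/540
  (W=1, V=0, U=0, Z=0, X=2, Y=0) weight 2/405
  (W=1, V=0, U=0, Z=2, X=2, Y=0) weight 2/405
  … 38 more
Group by Z:
  weight(Z=0) = 7/135
  weight(Z=1) = 1/15
  weight(Z=2) = 1/27
Total weight = 7/135 + 1/15 + 1/27 = 7/45
P(Z=0 | obs) = 7/135 / 7/45 = 1/3
P(Z=1 | obs) = 1/15 / 7/45 = 3/7
P(Z=2 | obs) = 1/27 / 7/45 = 5/21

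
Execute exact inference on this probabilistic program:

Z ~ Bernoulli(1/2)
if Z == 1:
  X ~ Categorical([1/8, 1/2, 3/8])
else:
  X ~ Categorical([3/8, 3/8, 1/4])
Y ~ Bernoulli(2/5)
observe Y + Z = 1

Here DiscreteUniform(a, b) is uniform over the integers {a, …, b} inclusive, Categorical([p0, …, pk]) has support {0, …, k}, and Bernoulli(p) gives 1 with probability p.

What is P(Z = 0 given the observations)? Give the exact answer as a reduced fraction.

P(Z = 0 | obs) = 2/5

Enumerate traces; 6 have nonzero weight after conditioning:
  (Z=0, X=0, Y=1) weight 3/40
  (Z=0, X=1, Y=1) weight 3/40
  (Z=0, X=2, Y=1) weight 1/20
  (Z=1, X=0, Y=0) weight 3/80
  (Z=1, X=1, Y=0) weight 3/20
  (Z=1, X=2, Y=0) weight 9/80
Group by Z:
  weight(Z=0) = 1/5
  weight(Z=1) = 3/10
Total weight = 1/5 + 3/10 = 1/2
P(Z=0 | obs) = 1/5 / 1/2 = 2/5
P(Z=1 | obs) = 3/10 / 1/2 = 3/5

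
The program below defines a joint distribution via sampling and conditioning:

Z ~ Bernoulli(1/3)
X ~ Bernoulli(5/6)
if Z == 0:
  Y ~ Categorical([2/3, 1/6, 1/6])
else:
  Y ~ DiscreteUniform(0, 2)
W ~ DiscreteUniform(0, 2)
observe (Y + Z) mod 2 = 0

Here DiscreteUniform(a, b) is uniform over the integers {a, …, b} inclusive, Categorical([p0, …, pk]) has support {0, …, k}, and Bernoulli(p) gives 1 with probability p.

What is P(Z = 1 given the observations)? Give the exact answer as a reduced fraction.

P(Z = 1 | obs) = 1/6

Enumerate traces; 18 have nonzero weight after conditioning:
  (Z=0, X=0, Y=0, W=0) weight 2/81
  (Z=0, X=0, Y=0, W=1) weight 2/81
  (Z=0, X=0, Y=0, W=2) weight 2/81
  (Z=0, X=0, Y=2, W=0) weight 1/162
  (Z=0, X=0, Y=2, W=1) weight 1/162
  (Z=0, X=0, Y=2, W=2) weight 1/162
  (Z=0, X=1, Y=0, W=0) weight 10/81
  (Z=0, X=1, Y=0, W=1) weight 10/81
  (Z=1, X=0, Y=1, W=0) weight 1/162
  … 9 more
Group by Z:
  weight(Z=0) = 5/9
  weight(Z=1) = 1/9
Total weight = 5/9 + 1/9 = 2/3
P(Z=0 | obs) = 5/9 / 2/3 = 5/6
P(Z=1 | obs) = 1/9 / 2/3 = 1/6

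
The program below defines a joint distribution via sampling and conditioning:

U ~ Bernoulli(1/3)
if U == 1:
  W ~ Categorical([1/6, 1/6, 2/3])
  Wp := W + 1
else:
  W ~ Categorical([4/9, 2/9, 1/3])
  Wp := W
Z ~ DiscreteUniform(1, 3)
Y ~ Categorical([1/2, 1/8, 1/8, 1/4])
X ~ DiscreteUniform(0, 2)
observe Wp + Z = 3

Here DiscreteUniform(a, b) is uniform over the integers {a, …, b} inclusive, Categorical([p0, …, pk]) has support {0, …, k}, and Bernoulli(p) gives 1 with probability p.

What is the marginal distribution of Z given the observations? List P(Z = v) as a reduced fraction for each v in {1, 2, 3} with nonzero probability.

P(Z=1) = 5/14, P(Z=2) = 11/42, P(Z=3) = 8/21

Enumerate traces; 60 have nonzero weight after conditioning:
  (U=0, W=0, Z=3, Y=0, X=0) weight 4/243
  (U=0, W=0, Z=3, Y=0, X=1) weight 4/243
  (U=0, W=0, Z=3, Y=0, X=2) weight 4/243
  (U=0, W=0, Z=3, Y=1, X=0) weight 1/243
  (U=0, W=0, Z=3, Y=1, X=1) weight 1/243
  (U=0, W=0, Z=3, Y=1, X=2) weight 1/243
  (U=0, W=0, Z=3, Y=2, X=0) weight 1/243
  (U=0, W=0, Z=3, Y=2, X=1) weight 1/243
  (U=0, W=1, Z=2, Y=0, X=0) weight 2/243
  (U=0, W=2, Z=1, Y=0, X=0) weight 1/81
  … 50 more
Group by Z:
  weight(Z=1) = 5/54
  weight(Z=2) = 11/162
  weight(Z=3) = 8/81
Total weight = 5/54 + 11/162 + 8/81 = 7/27
P(Z=1 | obs) = 5/54 / 7/27 = 5/14
P(Z=2 | obs) = 11/162 / 7/27 = 11/42
P(Z=3 | obs) = 8/81 / 7/27 = 8/21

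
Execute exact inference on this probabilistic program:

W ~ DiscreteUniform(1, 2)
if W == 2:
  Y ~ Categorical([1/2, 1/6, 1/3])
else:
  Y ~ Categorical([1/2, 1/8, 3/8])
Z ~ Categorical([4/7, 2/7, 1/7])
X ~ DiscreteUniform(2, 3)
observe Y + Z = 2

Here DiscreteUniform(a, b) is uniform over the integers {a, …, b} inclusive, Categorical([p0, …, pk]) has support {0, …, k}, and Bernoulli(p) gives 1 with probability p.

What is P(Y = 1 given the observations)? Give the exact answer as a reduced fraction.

Enumerate traces; 12 have nonzero weight after conditioning:
  (W=1, Y=0, Z=2, X=2) weight 1/56
  (W=1, Y=0, Z=2, X=3) weight 1/56
  (W=1, Y=1, Z=1, X=2) weight 1/112
  (W=1, Y=1, Z=1, X=3) weight 1/112
  (W=1, Y=2, Z=0, X=2) weight 3/56
  (W=1, Y=2, Z=0, X=3) weight 3/56
  (W=2, Y=0, Z=2, X=2) weight 1/56
  (W=2, Y=0, Z=2, X=3) weight 1/56
  … 4 more
Group by Y:
  weight(Y=0) = 1/14
  weight(Y=1) = 1/24
  weight(Y=2) = 17/84
Total weight = 1/14 + 1/24 + 17/84 = 53/168
P(Y=0 | obs) = 1/14 / 53/168 = 12/53
P(Y=1 | obs) = 1/24 / 53/168 = 7/53
P(Y=2 | obs) = 17/84 / 53/168 = 34/53

P(Y = 1 | obs) = 7/53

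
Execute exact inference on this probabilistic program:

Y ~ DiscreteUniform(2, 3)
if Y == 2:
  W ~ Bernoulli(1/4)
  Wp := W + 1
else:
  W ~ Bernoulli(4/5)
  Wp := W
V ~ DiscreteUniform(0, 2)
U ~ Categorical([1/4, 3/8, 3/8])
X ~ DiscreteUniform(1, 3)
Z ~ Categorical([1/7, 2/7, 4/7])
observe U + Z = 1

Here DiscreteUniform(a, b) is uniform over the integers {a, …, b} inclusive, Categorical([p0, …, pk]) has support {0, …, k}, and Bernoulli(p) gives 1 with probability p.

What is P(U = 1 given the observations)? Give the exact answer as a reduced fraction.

Enumerate traces; 72 have nonzero weight after conditioning:
  (Y=2, W=0, V=0, U=0, X=1, Z=1) weight 1/336
  (Y=2, W=0, V=0, U=0, X=2, Z=1) weight 1/336
  (Y=2, W=0, V=0, U=0, X=3, Z=1) weight 1/336
  (Y=2, W=0, V=0, U=1, X=1, Z=0) weight 1/448
  (Y=2, W=0, V=0, U=1, X=2, Z=0) weight 1/448
  (Y=2, W=0, V=0, U=1, X=3, Z=0) weight 1/448
  (Y=2, W=0, V=1, U=0, X=1, Z=1) weight 1/336
  (Y=2, W=0, V=1, U=0, X=2, Z=1) weight 1/336
  … 64 more
Group by U:
  weight(U=0) = 1/14
  weight(U=1) = 3/56
Total weight = 1/14 + 3/56 = 1/8
P(U=0 | obs) = 1/14 / 1/8 = 4/7
P(U=1 | obs) = 3/56 / 1/8 = 3/7

P(U = 1 | obs) = 3/7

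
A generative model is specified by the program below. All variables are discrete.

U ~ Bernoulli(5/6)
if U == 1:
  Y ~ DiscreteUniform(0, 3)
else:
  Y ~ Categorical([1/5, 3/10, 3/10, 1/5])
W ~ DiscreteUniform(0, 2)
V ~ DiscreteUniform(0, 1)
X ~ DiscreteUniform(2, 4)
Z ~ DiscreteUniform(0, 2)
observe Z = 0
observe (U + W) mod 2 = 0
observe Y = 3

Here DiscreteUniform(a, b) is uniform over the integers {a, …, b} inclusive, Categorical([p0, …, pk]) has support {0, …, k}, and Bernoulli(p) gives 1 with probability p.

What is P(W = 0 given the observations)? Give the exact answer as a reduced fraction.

Enumerate traces; 18 have nonzero weight after conditioning:
  (U=0, Y=3, W=0, V=0, X=2, Z=0) weight 1/1620
  (U=0, Y=3, W=0, V=0, X=3, Z=0) weight 1/1620
  (U=0, Y=3, W=0, V=0, X=4, Z=0) weight 1/1620
  (U=0, Y=3, W=0, V=1, X=2, Z=0) weight 1/1620
  (U=0, Y=3, W=0, V=1, X=3, Z=0) weight 1/1620
  (U=0, Y=3, W=0, V=1, X=4, Z=0) weight 1/1620
  (U=0, Y=3, W=2, V=0, X=2, Z=0) weight 1/1620
  (U=0, Y=3, W=2, V=0, X=3, Z=0) weight 1/1620
  (U=1, Y=3, W=1, V=0, X=2, Z=0) weight 5/1296
  … 9 more
Group by W:
  weight(W=0) = 1/270
  weight(W=1) = 5/216
  weight(W=2) = 1/270
Total weight = 1/270 + 5/216 + 1/270 = 11/360
P(W=0 | obs) = 1/270 / 11/360 = 4/33
P(W=1 | obs) = 5/216 / 11/360 = 25/33
P(W=2 | obs) = 1/270 / 11/360 = 4/33

P(W = 0 | obs) = 4/33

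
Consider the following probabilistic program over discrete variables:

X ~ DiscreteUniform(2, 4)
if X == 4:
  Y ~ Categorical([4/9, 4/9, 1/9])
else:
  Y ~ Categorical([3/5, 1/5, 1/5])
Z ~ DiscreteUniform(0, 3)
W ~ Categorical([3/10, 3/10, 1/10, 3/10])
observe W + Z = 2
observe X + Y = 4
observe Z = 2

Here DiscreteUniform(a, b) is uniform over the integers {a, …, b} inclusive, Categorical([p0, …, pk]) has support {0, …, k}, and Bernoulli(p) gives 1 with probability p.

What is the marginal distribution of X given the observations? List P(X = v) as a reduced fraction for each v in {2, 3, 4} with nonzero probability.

Enumerate traces; 3 have nonzero weight after conditioning:
  (X=2, Y=2, Z=2, W=0) weight 1/200
  (X=3, Y=1, Z=2, W=0) weight 1/200
  (X=4, Y=0, Z=2, W=0) weight 1/90
Group by X:
  weight(X=2) = 1/200
  weight(X=3) = 1/200
  weight(X=4) = 1/90
Total weight = 1/200 + 1/200 + 1/90 = 19/900
P(X=2 | obs) = 1/200 / 19/900 = 9/38
P(X=3 | obs) = 1/200 / 19/900 = 9/38
P(X=4 | obs) = 1/90 / 19/900 = 10/19

P(X=2) = 9/38, P(X=3) = 9/38, P(X=4) = 10/19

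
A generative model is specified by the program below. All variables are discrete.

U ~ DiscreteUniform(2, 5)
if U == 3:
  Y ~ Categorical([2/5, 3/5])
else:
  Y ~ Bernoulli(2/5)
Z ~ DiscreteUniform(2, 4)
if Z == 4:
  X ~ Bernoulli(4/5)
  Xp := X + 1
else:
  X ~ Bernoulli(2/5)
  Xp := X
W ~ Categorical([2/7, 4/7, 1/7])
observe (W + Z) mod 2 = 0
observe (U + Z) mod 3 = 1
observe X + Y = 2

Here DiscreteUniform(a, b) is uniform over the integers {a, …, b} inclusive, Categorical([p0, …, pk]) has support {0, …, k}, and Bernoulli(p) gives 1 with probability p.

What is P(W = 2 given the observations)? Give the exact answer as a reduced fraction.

Enumerate traces; 7 have nonzero weight after conditioning:
  (U=2, Y=1, Z=2, X=1, W=0) weight 2/525
  (U=2, Y=1, Z=2, X=1, W=2) weight 1/525
  (U=3, Y=1, Z=4, X=1, W=0) weight 2/175
  (U=3, Y=1, Z=4, X=1, W=2) weight 1/175
  (U=4, Y=1, Z=3, X=1, W=1) weight 4/525
  (U=5, Y=1, Z=2, X=1, W=0) weight 2/525
  (U=5, Y=1, Z=2, X=1, W=2) weight 1/525
Group by W:
  weight(W=0) = 2/105
  weight(W=1) = 4/525
  weight(W=2) = 1/105
Total weight = 2/105 + 4/525 + 1/105 = 19/525
P(W=0 | obs) = 2/105 / 19/525 = 10/19
P(W=1 | obs) = 4/525 / 19/525 = 4/19
P(W=2 | obs) = 1/105 / 19/525 = 5/19

P(W = 2 | obs) = 5/19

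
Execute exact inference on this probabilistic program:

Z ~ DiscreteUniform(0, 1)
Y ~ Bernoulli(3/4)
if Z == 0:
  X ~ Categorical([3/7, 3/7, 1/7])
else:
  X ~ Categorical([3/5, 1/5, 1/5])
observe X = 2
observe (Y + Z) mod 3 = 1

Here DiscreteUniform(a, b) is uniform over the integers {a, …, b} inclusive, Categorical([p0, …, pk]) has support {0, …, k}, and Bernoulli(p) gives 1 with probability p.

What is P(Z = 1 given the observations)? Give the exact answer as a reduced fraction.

Enumerate traces; 2 have nonzero weight after conditioning:
  (Z=0, Y=1, X=2) weight 3/56
  (Z=1, Y=0, X=2) weight 1/40
Group by Z:
  weight(Z=0) = 3/56
  weight(Z=1) = 1/40
Total weight = 3/56 + 1/40 = 11/140
P(Z=0 | obs) = 3/56 / 11/140 = 15/22
P(Z=1 | obs) = 1/40 / 11/140 = 7/22

P(Z = 1 | obs) = 7/22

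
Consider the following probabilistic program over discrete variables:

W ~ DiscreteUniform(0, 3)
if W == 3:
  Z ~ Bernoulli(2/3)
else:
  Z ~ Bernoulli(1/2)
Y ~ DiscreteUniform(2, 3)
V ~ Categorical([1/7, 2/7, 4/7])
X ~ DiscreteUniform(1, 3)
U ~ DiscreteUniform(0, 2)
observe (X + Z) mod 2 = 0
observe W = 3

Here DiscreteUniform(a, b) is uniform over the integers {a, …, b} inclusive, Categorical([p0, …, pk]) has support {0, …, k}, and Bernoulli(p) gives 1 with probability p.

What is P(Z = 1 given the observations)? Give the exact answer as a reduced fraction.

Enumerate traces; 54 have nonzero weight after conditioning:
  (W=3, Z=0, Y=2, V=0, X=2, U=0) weight 1/1512
  (W=3, Z=0, Y=2, V=0, X=2, U=1) weight 1/1512
  (W=3, Z=0, Y=2, V=0, X=2, U=2) weight 1/1512
  (W=3, Z=0, Y=2, V=1, X=2, U=0) weight 1/756
  (W=3, Z=0, Y=2, V=1, X=2, U=1) weight 1/756
  (W=3, Z=0, Y=2, V=1, X=2, U=2) weight 1/756
  (W=3, Z=0, Y=2, V=2, X=2, U=0) weight 1/378
  (W=3, Z=0, Y=2, V=2, X=2, U=1) weight 1/378
  (W=3, Z=1, Y=2, V=0, X=1, U=0) weight 1/756
  … 45 more
Group by Z:
  weight(Z=0) = 1/36
  weight(Z=1) = 1/9
Total weight = 1/36 + 1/9 = 5/36
P(Z=0 | obs) = 1/36 / 5/36 = 1/5
P(Z=1 | obs) = 1/9 / 5/36 = 4/5

P(Z = 1 | obs) = 4/5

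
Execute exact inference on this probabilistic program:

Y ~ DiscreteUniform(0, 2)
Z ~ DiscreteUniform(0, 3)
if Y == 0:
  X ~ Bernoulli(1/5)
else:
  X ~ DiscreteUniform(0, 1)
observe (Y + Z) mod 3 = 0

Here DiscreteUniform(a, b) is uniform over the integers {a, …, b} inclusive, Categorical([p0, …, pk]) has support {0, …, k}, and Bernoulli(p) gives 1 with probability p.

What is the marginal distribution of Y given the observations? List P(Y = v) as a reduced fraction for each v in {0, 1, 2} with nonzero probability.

P(Y=0) = 1/2, P(Y=1) = 1/4, P(Y=2) = 1/4

Enumerate traces; 8 have nonzero weight after conditioning:
  (Y=0, Z=0, X=0) weight 1/15
  (Y=0, Z=0, X=1) weight 1/60
  (Y=0, Z=3, X=0) weight 1/15
  (Y=0, Z=3, X=1) weight 1/60
  (Y=1, Z=2, X=0) weight 1/24
  (Y=1, Z=2, X=1) weight 1/24
  (Y=2, Z=1, X=0) weight 1/24
  (Y=2, Z=1, X=1) weight 1/24
Group by Y:
  weight(Y=0) = 1/6
  weight(Y=1) = 1/12
  weight(Y=2) = 1/12
Total weight = 1/6 + 1/12 + 1/12 = 1/3
P(Y=0 | obs) = 1/6 / 1/3 = 1/2
P(Y=1 | obs) = 1/12 / 1/3 = 1/4
P(Y=2 | obs) = 1/12 / 1/3 = 1/4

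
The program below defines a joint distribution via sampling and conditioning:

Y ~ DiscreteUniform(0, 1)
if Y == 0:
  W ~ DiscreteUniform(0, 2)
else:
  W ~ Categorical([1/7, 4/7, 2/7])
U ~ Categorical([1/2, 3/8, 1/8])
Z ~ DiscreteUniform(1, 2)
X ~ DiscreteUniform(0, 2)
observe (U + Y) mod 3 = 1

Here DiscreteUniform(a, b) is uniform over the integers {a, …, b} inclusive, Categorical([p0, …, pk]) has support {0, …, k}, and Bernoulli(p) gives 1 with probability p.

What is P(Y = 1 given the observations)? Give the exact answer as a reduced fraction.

P(Y = 1 | obs) = 4/7

Enumerate traces; 36 have nonzero weight after conditioning:
  (Y=0, W=0, U=1, Z=1, X=0) weight 1/96
  (Y=0, W=0, U=1, Z=1, X=1) weight 1/96
  (Y=0, W=0, U=1, Z=1, X=2) weight 1/96
  (Y=0, W=0, U=1, Z=2, X=0) weight 1/96
  (Y=0, W=0, U=1, Z=2, X=1) weight 1/96
  (Y=0, W=0, U=1, Z=2, X=2) weight 1/96
  (Y=0, W=1, U=1, Z=1, X=0) weight 1/96
  (Y=0, W=1, U=1, Z=1, X=1) weight 1/96
  (Y=1, W=0, U=0, Z=1, X=0) weight 1/168
  … 27 more
Group by Y:
  weight(Y=0) = 3/16
  weight(Y=1) = 1/4
Total weight = 3/16 + 1/4 = 7/16
P(Y=0 | obs) = 3/16 / 7/16 = 3/7
P(Y=1 | obs) = 1/4 / 7/16 = 4/7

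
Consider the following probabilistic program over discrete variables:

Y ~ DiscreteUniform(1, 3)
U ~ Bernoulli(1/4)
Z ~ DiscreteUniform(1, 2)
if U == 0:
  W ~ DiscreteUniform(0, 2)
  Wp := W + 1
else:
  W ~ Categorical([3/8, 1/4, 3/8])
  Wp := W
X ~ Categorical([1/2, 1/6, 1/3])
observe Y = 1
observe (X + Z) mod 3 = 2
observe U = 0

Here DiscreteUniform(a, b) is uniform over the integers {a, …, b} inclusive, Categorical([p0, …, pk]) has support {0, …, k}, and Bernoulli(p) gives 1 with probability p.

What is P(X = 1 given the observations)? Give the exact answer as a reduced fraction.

Enumerate traces; 6 have nonzero weight after conditioning:
  (Y=1, U=0, Z=1, W=0, X=1) weight 1/144
  (Y=1, U=0, Z=1, W=1, X=1) weight 1/144
  (Y=1, U=0, Z=1, W=2, X=1) weight 1/144
  (Y=1, U=0, Z=2, W=0, X=0) weight 1/48
  (Y=1, U=0, Z=2, W=1, X=0) weight 1/48
  (Y=1, U=0, Z=2, W=2, X=0) weight 1/48
Group by X:
  weight(X=0) = 1/16
  weight(X=1) = 1/48
Total weight = 1/16 + 1/48 = 1/12
P(X=0 | obs) = 1/16 / 1/12 = 3/4
P(X=1 | obs) = 1/48 / 1/12 = 1/4

P(X = 1 | obs) = 1/4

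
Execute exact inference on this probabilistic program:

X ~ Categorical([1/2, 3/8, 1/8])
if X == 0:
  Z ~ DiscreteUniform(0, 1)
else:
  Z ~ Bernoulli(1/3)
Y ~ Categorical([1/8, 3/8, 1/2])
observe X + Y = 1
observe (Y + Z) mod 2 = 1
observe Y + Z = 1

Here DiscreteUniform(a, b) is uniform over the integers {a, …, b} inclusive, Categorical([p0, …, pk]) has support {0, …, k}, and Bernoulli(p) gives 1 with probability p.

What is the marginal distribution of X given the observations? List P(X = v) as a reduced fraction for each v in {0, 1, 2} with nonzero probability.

Enumerate traces; 2 have nonzero weight after conditioning:
  (X=0, Z=0, Y=1) weight 3/32
  (X=1, Z=1, Y=0) weight 1/64
Group by X:
  weight(X=0) = 3/32
  weight(X=1) = 1/64
Total weight = 3/32 + 1/64 = 7/64
P(X=0 | obs) = 3/32 / 7/64 = 6/7
P(X=1 | obs) = 1/64 / 7/64 = 1/7

P(X=0) = 6/7, P(X=1) = 1/7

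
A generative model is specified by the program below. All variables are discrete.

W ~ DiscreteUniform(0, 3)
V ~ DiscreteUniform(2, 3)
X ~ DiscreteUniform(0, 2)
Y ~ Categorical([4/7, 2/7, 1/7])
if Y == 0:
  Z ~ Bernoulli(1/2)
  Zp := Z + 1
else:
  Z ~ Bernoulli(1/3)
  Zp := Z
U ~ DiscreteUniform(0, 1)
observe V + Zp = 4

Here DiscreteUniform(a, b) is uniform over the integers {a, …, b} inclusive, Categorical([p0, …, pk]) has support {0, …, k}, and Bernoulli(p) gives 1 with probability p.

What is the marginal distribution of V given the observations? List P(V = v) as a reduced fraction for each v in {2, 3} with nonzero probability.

Enumerate traces; 96 have nonzero weight after conditioning:
  (W=0, V=2, X=0, Y=0, Z=1, U=0) weight 1/168
  (W=0, V=2, X=0, Y=0, Z=1, U=1) weight 1/168
  (W=0, V=2, X=1, Y=0, Z=1, U=0) weight 1/168
  (W=0, V=2, X=1, Y=0, Z=1, U=1) weight 1/168
  (W=0, V=2, X=2, Y=0, Z=1, U=0) weight 1/168
  (W=0, V=2, X=2, Y=0, Z=1, U=1) weight 1/168
  (W=0, V=3, X=0, Y=0, Z=0, U=0) weight 1/168
  (W=0, V=3, X=0, Y=0, Z=0, U=1) weight 1/168
  … 88 more
Group by V:
  weight(V=2) = 1/7
  weight(V=3) = 3/14
Total weight = 1/7 + 3/14 = 5/14
P(V=2 | obs) = 1/7 / 5/14 = 2/5
P(V=3 | obs) = 3/14 / 5/14 = 3/5

P(V=2) = 2/5, P(V=3) = 3/5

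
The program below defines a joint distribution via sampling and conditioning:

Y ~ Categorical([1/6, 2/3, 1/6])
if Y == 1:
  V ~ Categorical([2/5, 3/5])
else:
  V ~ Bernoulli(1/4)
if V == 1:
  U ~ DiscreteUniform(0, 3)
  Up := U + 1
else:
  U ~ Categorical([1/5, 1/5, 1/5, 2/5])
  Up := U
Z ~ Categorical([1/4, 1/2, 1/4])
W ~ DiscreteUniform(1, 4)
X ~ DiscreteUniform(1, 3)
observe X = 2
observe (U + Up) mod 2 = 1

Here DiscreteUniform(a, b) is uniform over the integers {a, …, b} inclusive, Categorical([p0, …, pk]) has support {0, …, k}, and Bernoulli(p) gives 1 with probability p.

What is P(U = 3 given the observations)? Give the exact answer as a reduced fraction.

Enumerate traces; 144 have nonzero weight after conditioning:
  (Y=0, V=1, U=0, Z=0, W=1, X=2) weight 1/4608
  (Y=0, V=1, U=0, Z=0, W=2, X=2) weight 1/4608
  (Y=0, V=1, U=0, Z=0, W=3, X=2) weight 1/4608
  (Y=0, V=1, U=0, Z=0, W=4, X=2) weight 1/4608
  (Y=0, V=1, U=0, Z=1, W=1, X=2) weight 1/2304
  (Y=0, V=1, U=0, Z=1, W=2, X=2) weight 1/2304
  (Y=0, V=1, U=0, Z=1, W=3, X=2) weight 1/2304
  (Y=0, V=1, U=0, Z=1, W=4, X=2) weight 1/2304
  (Y=0, V=1, U=1, Z=0, W=1, X=2) weight 1/4608
  (Y=0, V=1, U=2, Z=0, W=1, X=2) weight 1/4608
  … 134 more
Group by U:
  weight(U=0) = 29/720
  weight(U=1) = 29/720
  weight(U=2) = 29/720
  weight(U=3) = 29/720
Total weight = 29/720 + 29/720 + 29/720 + 29/720 = 29/180
P(U=0 | obs) = 29/720 / 29/180 = 1/4
P(U=1 | obs) = 29/720 / 29/180 = 1/4
P(U=2 | obs) = 29/720 / 29/180 = 1/4
P(U=3 | obs) = 29/720 / 29/180 = 1/4

P(U = 3 | obs) = 1/4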